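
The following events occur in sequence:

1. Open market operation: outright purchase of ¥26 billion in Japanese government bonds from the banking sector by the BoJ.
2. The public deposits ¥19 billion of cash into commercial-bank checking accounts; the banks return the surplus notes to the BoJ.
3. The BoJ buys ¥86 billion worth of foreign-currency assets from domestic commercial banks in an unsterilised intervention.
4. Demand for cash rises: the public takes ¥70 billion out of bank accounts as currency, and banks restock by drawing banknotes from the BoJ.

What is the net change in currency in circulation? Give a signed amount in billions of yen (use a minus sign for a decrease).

+¥51 billion

OMO purchase (from banks) ¥26 billion: no currency enters or leaves circulation → 0.
Currency deposit ¥19 billion: notes return to the central bank → −¥19B.
FX purchase ¥86 billion: no currency enters or leaves circulation → 0.
Currency withdrawal ¥70 billion: notes leave the central bank → +¥70B.
Net: 0 − 19 + 0 + 70 = +¥51 billion.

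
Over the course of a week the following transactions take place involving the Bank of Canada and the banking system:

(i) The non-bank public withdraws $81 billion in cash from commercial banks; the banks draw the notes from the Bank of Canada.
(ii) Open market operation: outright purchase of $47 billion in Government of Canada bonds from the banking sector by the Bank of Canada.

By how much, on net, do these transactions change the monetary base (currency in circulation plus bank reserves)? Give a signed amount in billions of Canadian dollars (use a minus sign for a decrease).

+$47 billion

Bank of Canada balance sheet:
  Assets:      Securities +$47B
  Liabilities: Bank reserves −$34B, Currency in circulation +$81B
Monetary base = currency + reserves: +$81B + (−$34B) = +$47 billion.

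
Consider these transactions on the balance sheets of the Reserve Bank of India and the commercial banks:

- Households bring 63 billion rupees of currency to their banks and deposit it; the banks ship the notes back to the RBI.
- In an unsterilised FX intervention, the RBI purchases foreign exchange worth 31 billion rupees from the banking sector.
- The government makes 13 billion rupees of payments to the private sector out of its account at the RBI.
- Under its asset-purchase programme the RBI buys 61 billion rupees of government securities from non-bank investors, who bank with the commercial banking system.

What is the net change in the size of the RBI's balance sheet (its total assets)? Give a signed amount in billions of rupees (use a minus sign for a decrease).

Currency deposit 63 billion rupees: only the composition of liabilities changes → 0.
FX purchase 31 billion rupees: an RBI asset is acquired → +31B.
Government spending 13 billion rupees: only the composition of liabilities changes → 0.
Asset purchase (from non-banks) 61 billion rupees: an RBI asset is acquired → +61B.
Net: 0 + 31 + 0 + 61 = +92 billion.

+92 billion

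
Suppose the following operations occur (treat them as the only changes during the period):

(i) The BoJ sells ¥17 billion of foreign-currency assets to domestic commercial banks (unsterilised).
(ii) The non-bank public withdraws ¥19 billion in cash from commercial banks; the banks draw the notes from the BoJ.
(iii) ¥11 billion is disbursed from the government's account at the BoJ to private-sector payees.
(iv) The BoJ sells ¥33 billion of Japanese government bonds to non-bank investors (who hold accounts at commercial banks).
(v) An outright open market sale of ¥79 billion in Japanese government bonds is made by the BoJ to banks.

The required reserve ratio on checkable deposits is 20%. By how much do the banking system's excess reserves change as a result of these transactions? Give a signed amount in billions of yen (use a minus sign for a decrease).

-¥128.8 billion

FX sale ¥17 billion: reserves −¥17B, deposits 0.
Currency withdrawal ¥19 billion: reserves −¥19B, deposits −¥19B.
Government spending ¥11 billion: reserves +¥11B, deposits +¥11B.
Asset sale (to non-banks) ¥33 billion: reserves −¥33B, deposits −¥33B.
OMO sale (to banks) ¥79 billion: reserves −¥79B, deposits 0.
Totals: Δreserves = −¥137B, Δdeposits = −¥41B.
Δrequired reserves = 20% × −¥41B = −¥8.2B.
Δexcess reserves = Δreserves − Δrequired = −¥137B − (−¥8.2B) = -¥128.8 billion.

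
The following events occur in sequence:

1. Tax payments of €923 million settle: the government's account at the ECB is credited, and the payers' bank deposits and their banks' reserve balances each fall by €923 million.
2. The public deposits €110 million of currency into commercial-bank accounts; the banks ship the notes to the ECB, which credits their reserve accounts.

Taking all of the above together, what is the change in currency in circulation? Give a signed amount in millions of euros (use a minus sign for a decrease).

Government account inflow €923 million: no currency enters or leaves circulation → 0.
Currency deposit €110 million: notes return to the central bank → −€110M.
Net: 0 − 110 = -€110 million.

-€110 million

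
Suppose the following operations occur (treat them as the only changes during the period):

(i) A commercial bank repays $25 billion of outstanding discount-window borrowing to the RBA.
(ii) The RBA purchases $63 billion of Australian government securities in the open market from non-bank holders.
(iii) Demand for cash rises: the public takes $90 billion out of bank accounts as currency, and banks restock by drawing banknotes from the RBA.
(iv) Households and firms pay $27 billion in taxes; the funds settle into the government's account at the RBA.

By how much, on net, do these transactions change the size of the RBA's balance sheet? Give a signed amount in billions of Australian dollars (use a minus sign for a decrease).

+$38 billion

Discount-window repayment $25 billion: an RBA asset is shed → −$25B.
Asset purchase (from non-banks) $63 billion: an RBA asset is acquired → +$63B.
Currency withdrawal $90 billion: only the composition of liabilities changes → 0.
Government account inflow $27 billion: only the composition of liabilities changes → 0.
Net: −25 + 63 + 0 + 0 = +$38 billion.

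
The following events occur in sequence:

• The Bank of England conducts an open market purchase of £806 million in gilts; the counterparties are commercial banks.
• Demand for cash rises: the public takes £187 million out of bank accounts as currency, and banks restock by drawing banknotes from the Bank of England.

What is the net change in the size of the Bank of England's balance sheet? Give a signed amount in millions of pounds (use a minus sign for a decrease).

+£806 million

OMO purchase (from banks) £806 million: a Bank of England asset is acquired → +£806M.
Currency withdrawal £187 million: only the composition of liabilities changes → 0.
Net: 806 + 0 = +£806 million.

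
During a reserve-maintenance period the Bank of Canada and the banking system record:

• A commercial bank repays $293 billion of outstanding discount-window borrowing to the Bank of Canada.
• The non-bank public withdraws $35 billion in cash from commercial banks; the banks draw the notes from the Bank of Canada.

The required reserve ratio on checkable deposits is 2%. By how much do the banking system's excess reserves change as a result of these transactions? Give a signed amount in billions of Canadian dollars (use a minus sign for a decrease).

Discount-window repayment $293 billion: reserves −$293B, deposits 0.
Currency withdrawal $35 billion: reserves −$35B, deposits −$35B.
Totals: Δreserves = −$328B, Δdeposits = −$35B.
Δrequired reserves = 2% × −$35B = −$0.7B.
Δexcess reserves = Δreserves − Δrequired = −$328B − (−$0.7B) = -$327.3 billion.

-$327.3 billion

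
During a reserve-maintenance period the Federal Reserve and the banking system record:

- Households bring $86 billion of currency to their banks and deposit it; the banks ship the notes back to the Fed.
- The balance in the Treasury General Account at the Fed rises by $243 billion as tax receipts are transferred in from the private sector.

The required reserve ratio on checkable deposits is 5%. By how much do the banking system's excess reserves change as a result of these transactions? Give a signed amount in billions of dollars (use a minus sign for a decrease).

Currency deposit $86 billion: reserves +$86B, deposits +$86B.
Government account inflow $243 billion: reserves −$243B, deposits −$243B.
Totals: Δreserves = −$157B, Δdeposits = −$157B.
Δrequired reserves = 5% × −$157B = −$7.85B.
Δexcess reserves = Δreserves − Δrequired = −$157B − (−$7.85B) = -$149.15 billion.

-$149.15 billion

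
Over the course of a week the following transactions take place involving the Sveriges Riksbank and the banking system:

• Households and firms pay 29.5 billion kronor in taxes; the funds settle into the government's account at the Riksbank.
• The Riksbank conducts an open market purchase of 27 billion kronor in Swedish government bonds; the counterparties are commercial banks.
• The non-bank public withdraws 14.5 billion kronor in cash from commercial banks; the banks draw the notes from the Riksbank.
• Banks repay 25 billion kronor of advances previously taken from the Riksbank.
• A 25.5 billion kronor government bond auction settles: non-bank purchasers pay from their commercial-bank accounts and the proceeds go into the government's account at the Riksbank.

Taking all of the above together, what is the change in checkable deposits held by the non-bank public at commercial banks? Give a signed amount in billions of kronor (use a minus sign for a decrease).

Riksbank balance sheet:
  Assets:      Securities +27B, Loans to banks −25B
  Liabilities: Bank reserves −67.5B, Currency in circulation +14.5B, Government deposits +55B
Commercial banking system:
  Assets:      Reserves at CB −67.5B, Securities −27B
  Liabilities: Checkable deposits −69.5B, Borrowings from CB −25B
So the change in checkable deposits held by the non-bank public at commercial banks is -69.5 billion.

-69.5 billion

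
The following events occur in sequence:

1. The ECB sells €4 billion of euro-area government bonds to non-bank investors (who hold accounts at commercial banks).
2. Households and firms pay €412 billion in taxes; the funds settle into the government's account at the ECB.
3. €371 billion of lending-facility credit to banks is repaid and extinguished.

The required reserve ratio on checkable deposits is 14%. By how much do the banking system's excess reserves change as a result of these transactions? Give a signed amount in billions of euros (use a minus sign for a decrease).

-€728.76 billion

Asset sale (to non-banks) €4 billion: reserves −€4B, deposits −€4B.
Government account inflow €412 billion: reserves −€412B, deposits −€412B.
Discount-window repayment €371 billion: reserves −€371B, deposits 0.
Totals: Δreserves = −€787B, Δdeposits = −€416B.
Δrequired reserves = 14% × −€416B = −€58.24B.
Δexcess reserves = Δreserves − Δrequired = −€787B − (−€58.24B) = -€728.76 billion.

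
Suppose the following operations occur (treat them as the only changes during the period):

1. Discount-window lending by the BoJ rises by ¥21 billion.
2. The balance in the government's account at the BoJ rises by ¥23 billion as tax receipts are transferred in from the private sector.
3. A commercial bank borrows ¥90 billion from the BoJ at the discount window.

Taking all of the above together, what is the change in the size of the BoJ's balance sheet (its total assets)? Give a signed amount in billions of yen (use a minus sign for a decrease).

BoJ balance sheet:
  Assets:      Loans to banks +¥111B
  Liabilities: Bank reserves +¥88B, Government deposits +¥23B
Change in total BoJ assets = +¥111 billion.

+¥111 billion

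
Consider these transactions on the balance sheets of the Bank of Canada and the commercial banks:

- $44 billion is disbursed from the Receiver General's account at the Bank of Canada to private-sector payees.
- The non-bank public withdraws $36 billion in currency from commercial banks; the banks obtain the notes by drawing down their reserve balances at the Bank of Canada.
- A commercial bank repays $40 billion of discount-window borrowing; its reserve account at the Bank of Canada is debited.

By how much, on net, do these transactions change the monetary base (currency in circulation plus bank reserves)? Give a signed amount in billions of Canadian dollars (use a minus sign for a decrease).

Government spending $44 billion: a non-base liability converts back to reserves → +$44B.
Currency withdrawal $36 billion: just a shift between currency and reserves — both are base money → 0.
Discount-window repayment $40 billion: Bank of Canada balance sheet contracts → −$40B.
Net: 44 + 0 − 40 = +$4 billion.

+$4 billion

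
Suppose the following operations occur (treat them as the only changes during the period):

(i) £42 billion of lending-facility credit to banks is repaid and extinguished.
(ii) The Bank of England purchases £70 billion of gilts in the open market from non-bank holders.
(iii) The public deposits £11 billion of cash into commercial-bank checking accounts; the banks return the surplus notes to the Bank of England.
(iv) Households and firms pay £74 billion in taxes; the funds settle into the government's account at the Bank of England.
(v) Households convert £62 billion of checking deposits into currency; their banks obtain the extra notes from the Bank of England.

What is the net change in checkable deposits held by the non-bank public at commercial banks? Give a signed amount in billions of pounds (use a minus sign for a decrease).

-£55 billion

Discount-window repayment £42 billion: the counterparty is a bank, so public deposits are unchanged → 0.
Asset purchase (from non-banks) £70 billion: non-bank counterparties' bank balances rise → +£70B.
Currency deposit £11 billion: non-bank counterparties' bank balances rise → +£11B.
Government account inflow £74 billion: non-bank counterparties' bank balances fall → −£74B.
Currency withdrawal £62 billion: non-bank counterparties' bank balances fall → −£62B.
Net: 0 + 70 + 11 − 74 − 62 = -£55 billion.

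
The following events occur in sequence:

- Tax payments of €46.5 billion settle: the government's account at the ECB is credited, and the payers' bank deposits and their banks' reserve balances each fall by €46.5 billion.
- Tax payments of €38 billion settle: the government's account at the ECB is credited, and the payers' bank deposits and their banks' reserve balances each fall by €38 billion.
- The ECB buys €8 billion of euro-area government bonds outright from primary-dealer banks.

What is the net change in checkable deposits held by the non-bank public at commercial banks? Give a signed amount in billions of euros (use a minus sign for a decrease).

Government account inflow €46.5 billion: non-bank counterparties' bank balances fall → −€46.5B.
Government account inflow €38 billion: non-bank counterparties' bank balances fall → −€38B.
OMO purchase (from banks) €8 billion: the counterparty is a bank, so public deposits are unchanged → 0.
Net: −46.5 − 38 + 0 = -€84.5 billion.

-€84.5 billion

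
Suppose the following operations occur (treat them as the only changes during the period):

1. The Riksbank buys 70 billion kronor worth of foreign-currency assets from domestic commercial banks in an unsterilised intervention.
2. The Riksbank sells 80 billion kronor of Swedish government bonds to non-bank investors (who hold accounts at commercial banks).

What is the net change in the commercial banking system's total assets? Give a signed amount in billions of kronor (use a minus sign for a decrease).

-80 billion

FX purchase 70 billion kronor: just an asset swap on bank balance sheets → 0.
Asset sale (to non-banks) 80 billion kronor: bank balance sheets shrink → −80B.
Net: 0 − 80 = -80 billion.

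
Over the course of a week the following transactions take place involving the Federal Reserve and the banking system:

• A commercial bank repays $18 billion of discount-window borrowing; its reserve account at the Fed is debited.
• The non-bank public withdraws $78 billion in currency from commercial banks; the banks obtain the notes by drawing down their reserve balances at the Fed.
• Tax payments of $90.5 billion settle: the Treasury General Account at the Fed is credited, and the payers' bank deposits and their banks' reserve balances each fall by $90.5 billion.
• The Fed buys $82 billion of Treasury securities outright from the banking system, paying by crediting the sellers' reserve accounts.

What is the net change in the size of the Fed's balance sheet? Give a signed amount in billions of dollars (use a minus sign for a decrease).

Fed balance sheet:
  Assets:      Securities +$82B, Loans to banks −$18B
  Liabilities: Bank reserves −$104.5B, Currency in circulation +$78B, Government deposits +$90.5B
Commercial banking system:
  Assets:      Reserves at CB −$104.5B, Securities −$82B
  Liabilities: Checkable deposits −$168.5B, Borrowings from CB −$18B
Change in total Fed assets = +$64 billion.

+$64 billion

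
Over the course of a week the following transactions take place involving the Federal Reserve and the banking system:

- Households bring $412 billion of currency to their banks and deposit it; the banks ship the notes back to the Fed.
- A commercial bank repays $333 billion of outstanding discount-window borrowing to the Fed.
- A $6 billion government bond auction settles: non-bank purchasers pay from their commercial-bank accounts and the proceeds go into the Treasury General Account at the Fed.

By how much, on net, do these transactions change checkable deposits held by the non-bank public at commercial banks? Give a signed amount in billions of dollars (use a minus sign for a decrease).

+$406 billion

Currency deposit $412 billion: non-bank counterparties' bank balances rise → +$412B.
Discount-window repayment $333 billion: the counterparty is a bank, so public deposits are unchanged → 0.
Government account inflow $6 billion: non-bank counterparties' bank balances fall → −$6B.
Net: 412 + 0 − 6 = +$406 billion.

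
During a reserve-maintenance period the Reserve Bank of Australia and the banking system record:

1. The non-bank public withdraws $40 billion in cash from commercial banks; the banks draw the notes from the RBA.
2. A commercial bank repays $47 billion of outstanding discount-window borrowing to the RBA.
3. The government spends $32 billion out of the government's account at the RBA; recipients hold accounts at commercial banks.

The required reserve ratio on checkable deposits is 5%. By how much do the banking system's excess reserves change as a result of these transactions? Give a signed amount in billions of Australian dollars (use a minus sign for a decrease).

-$54.6 billion

Currency withdrawal $40 billion: reserves −$40B, deposits −$40B.
Discount-window repayment $47 billion: reserves −$47B, deposits 0.
Government spending $32 billion: reserves +$32B, deposits +$32B.
Totals: Δreserves = −$55B, Δdeposits = −$8B.
Δrequired reserves = 5% × −$8B = −$0.4B.
Δexcess reserves = Δreserves − Δrequired = −$55B − (−$0.4B) = -$54.6 billion.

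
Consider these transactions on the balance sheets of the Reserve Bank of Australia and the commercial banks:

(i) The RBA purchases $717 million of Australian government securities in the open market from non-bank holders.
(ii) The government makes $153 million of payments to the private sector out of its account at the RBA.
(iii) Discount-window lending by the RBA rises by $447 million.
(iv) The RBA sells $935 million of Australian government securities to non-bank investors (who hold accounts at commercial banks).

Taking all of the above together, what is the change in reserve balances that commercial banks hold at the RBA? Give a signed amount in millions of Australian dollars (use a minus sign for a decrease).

+$382 million

RBA balance sheet:
  Assets:      Securities −$218M, Loans to banks +$447M
  Liabilities: Bank reserves +$382M, Government deposits −$153M
So the change in reserve balances that commercial banks hold at the RBA is +$382 million.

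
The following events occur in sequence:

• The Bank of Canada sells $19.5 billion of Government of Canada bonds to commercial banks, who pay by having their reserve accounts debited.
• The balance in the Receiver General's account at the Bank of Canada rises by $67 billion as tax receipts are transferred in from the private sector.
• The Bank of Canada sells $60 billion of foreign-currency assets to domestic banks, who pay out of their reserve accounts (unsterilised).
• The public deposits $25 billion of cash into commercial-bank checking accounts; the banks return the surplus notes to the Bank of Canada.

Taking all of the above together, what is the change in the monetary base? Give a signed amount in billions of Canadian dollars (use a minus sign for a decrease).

Bank of Canada balance sheet:
  Assets:      Securities −$19.5B, Foreign assets −$60B
  Liabilities: Bank reserves −$121.5B, Currency in circulation −$25B, Government deposits +$67B
Monetary base = currency + reserves: −$25B + (−$121.5B) = -$146.5 billion.

-$146.5 billion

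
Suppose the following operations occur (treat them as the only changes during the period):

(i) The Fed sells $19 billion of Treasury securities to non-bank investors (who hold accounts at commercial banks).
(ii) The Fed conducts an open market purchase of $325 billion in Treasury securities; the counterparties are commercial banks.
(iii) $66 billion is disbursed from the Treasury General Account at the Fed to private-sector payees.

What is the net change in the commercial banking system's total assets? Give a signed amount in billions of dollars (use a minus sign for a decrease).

Asset sale (to non-banks) $19 billion: bank balance sheets shrink → −$19B.
OMO purchase (from banks) $325 billion: just an asset swap on bank balance sheets → 0.
Government spending $66 billion: bank balance sheets expand → +$66B.
Net: −19 + 0 + 66 = +$47 billion.

+$47 billion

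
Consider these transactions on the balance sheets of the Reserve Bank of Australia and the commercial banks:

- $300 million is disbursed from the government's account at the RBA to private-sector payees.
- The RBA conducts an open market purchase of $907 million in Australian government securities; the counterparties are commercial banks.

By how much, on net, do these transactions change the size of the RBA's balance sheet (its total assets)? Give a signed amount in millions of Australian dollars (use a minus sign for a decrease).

RBA balance sheet:
  Assets:      Securities +$907M
  Liabilities: Bank reserves +$1207M, Government deposits −$300M
Change in total RBA assets = +$907 million.

+$907 million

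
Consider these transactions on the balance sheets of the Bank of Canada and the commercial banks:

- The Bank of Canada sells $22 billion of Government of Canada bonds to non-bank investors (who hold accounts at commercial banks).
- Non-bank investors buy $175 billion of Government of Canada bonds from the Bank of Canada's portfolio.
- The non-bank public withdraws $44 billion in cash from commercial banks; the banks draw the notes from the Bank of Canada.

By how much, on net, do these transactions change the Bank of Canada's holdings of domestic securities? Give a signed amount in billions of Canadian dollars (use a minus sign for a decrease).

-$197 billion

Bank of Canada balance sheet:
  Assets:      Securities −$197B
  Liabilities: Bank reserves −$241B, Currency in circulation +$44B
Commercial banking system:
  Assets:      Reserves at CB −$241B
  Liabilities: Checkable deposits −$241B
So the change in the Bank of Canada's holdings of domestic securities is -$197 billion.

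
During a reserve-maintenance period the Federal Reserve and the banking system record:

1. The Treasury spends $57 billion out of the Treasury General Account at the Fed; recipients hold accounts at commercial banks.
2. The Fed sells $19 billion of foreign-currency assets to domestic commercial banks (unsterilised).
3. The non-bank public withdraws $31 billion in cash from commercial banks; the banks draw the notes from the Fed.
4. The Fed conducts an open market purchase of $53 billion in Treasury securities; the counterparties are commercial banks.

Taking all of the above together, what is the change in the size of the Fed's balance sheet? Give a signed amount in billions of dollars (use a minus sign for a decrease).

Government spending $57 billion: only the composition of liabilities changes → 0.
FX sale $19 billion: a Fed asset is shed → −$19B.
Currency withdrawal $31 billion: only the composition of liabilities changes → 0.
OMO purchase (from banks) $53 billion: a Fed asset is acquired → +$53B.
Net: 0 − 19 + 0 + 53 = +$34 billion.

+$34 billion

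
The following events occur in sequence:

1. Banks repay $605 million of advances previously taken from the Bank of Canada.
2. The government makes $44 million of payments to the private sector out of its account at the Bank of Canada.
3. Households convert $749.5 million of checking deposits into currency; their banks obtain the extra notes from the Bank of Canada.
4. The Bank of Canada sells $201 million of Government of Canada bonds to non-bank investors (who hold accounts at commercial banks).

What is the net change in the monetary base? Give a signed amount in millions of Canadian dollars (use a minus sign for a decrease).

-$762 million

Discount-window repayment $605 million: Bank of Canada balance sheet contracts → −$605M.
Government spending $44 million: a non-base liability converts back to reserves → +$44M.
Currency withdrawal $749.5 million: just a shift between currency and reserves — both are base money → 0.
Asset sale (to non-banks) $201 million: Bank of Canada balance sheet contracts → −$201M.
Net: −605 + 44 + 0 − 201 = -$762 million.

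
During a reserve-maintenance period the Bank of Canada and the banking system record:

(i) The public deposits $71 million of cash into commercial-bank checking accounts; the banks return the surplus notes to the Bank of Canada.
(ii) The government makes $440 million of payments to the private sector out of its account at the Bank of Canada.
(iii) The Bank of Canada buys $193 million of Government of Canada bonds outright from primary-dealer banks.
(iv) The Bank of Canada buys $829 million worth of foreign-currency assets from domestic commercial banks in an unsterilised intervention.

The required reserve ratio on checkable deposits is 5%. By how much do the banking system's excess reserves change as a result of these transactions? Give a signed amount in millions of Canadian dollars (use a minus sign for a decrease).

+$1507.45 million

Currency deposit $71 million: reserves +$71M, deposits +$71M.
Government spending $440 million: reserves +$440M, deposits +$440M.
OMO purchase (from banks) $193 million: reserves +$193M, deposits 0.
FX purchase $829 million: reserves +$829M, deposits 0.
Totals: Δreserves = +$1533M, Δdeposits = +$511M.
Δrequired reserves = 5% × +$511M = +$25.55M.
Δexcess reserves = Δreserves − Δrequired = +$1533M − (+$25.55M) = +$1507.45 million.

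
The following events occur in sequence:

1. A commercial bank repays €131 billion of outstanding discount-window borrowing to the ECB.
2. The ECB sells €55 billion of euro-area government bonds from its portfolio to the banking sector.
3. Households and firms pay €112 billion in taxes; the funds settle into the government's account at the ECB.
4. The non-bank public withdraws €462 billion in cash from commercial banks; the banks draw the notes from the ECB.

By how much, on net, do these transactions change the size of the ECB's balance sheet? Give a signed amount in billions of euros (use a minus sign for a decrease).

-€186 billion

Discount-window repayment €131 billion: an ECB asset is shed → −€131B.
OMO sale (to banks) €55 billion: an ECB asset is shed → −€55B.
Government account inflow €112 billion: only the composition of liabilities changes → 0.
Currency withdrawal €462 billion: only the composition of liabilities changes → 0.
Net: −131 − 55 + 0 + 0 = -€186 billion.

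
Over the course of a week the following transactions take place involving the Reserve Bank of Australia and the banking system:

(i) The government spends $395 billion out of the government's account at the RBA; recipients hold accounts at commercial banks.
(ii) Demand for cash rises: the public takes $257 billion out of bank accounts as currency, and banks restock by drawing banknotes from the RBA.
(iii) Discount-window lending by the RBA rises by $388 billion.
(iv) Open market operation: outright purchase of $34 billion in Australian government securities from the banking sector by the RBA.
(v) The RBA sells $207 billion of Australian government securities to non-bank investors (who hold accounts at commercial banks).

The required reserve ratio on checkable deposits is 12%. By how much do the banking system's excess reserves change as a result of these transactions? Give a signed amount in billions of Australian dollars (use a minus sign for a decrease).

+$361.28 billion

Government spending $395 billion: reserves +$395B, deposits +$395B.
Currency withdrawal $257 billion: reserves −$257B, deposits −$257B.
Discount-window loan $388 billion: reserves +$388B, deposits 0.
OMO purchase (from banks) $34 billion: reserves +$34B, deposits 0.
Asset sale (to non-banks) $207 billion: reserves −$207B, deposits −$207B.
Totals: Δreserves = +$353B, Δdeposits = −$69B.
Δrequired reserves = 12% × −$69B = −$8.28B.
Δexcess reserves = Δreserves − Δrequired = +$353B − (−$8.28B) = +$361.28 billion.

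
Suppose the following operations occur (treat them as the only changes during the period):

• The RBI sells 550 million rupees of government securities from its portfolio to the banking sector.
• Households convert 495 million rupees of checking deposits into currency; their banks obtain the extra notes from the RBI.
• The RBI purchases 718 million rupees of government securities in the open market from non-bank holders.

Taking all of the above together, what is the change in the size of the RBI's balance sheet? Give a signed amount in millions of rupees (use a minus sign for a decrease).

+168 million

OMO sale (to banks) 550 million rupees: an RBI asset is shed → −550M.
Currency withdrawal 495 million rupees: only the composition of liabilities changes → 0.
Asset purchase (from non-banks) 718 million rupees: an RBI asset is acquired → +718M.
Net: −550 + 0 + 718 = +168 million.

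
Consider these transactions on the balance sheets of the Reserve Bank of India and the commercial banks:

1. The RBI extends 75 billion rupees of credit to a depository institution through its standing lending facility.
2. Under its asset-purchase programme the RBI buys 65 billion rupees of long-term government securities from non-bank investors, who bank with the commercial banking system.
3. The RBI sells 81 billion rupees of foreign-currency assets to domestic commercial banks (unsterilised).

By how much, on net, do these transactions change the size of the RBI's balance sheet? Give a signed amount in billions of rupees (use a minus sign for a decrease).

+59 billion

RBI balance sheet:
  Assets:      Securities +65B, Loans to banks +75B, Foreign assets −81B
  Liabilities: Bank reserves +59B
Change in total RBI assets = +59 billion.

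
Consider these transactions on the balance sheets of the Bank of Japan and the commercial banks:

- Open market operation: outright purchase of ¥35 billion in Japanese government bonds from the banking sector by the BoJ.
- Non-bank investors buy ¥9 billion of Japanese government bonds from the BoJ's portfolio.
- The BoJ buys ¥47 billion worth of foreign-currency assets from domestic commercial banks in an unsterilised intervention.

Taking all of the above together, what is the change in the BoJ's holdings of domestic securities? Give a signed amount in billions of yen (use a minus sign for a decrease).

OMO purchase (from banks) ¥35 billion: securities added to the BoJ's portfolio → +¥35B.
Asset sale (to non-banks) ¥9 billion: securities removed from the BoJ's portfolio → −¥9B.
FX purchase ¥47 billion: the BoJ's securities portfolio is untouched → 0.
Net: 35 − 9 + 0 = +¥26 billion.

+¥26 billion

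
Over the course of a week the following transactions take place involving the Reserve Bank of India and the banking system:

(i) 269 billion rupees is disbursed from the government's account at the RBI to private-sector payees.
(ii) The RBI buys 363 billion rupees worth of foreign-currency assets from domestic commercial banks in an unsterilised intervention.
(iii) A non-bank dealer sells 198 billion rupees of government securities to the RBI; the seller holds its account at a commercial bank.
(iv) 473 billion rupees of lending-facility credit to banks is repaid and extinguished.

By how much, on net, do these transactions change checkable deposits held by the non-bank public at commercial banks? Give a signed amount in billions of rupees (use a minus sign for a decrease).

+467 billion

Government spending 269 billion rupees: non-bank counterparties' bank balances rise → +269B.
FX purchase 363 billion rupees: the counterparty is a bank, so public deposits are unchanged → 0.
Asset purchase (from non-banks) 198 billion rupees: non-bank counterparties' bank balances rise → +198B.
Discount-window repayment 473 billion rupees: the counterparty is a bank, so public deposits are unchanged → 0.
Net: 269 + 0 + 198 + 0 = +467 billion.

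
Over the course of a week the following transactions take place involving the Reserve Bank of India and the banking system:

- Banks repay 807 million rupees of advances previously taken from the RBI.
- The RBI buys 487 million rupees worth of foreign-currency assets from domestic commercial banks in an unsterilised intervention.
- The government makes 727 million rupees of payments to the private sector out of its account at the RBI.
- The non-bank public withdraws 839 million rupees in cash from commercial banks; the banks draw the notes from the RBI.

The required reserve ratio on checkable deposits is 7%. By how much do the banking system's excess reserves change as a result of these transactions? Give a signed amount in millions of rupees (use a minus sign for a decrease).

Discount-window repayment 807 million rupees: reserves −807M, deposits 0.
FX purchase 487 million rupees: reserves +487M, deposits 0.
Government spending 727 million rupees: reserves +727M, deposits +727M.
Currency withdrawal 839 million rupees: reserves −839M, deposits −839M.
Totals: Δreserves = −432M, Δdeposits = −112M.
Δrequired reserves = 7% × −112M = −7.84M.
Δexcess reserves = Δreserves − Δrequired = −432M − (−7.84M) = -424.16 million.

-424.16 million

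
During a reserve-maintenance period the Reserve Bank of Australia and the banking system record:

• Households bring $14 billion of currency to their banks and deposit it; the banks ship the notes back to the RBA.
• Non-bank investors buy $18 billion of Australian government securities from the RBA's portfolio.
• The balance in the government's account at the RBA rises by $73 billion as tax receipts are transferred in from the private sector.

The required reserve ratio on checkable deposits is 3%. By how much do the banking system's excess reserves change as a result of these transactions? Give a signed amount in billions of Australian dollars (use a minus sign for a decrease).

Currency deposit $14 billion: reserves +$14B, deposits +$14B.
Asset sale (to non-banks) $18 billion: reserves −$18B, deposits −$18B.
Government account inflow $73 billion: reserves −$73B, deposits −$73B.
Totals: Δreserves = −$77B, Δdeposits = −$77B.
Δrequired reserves = 3% × −$77B = −$2.31B.
Δexcess reserves = Δreserves − Δrequired = −$77B − (−$2.31B) = -$74.69 billion.

-$74.69 billion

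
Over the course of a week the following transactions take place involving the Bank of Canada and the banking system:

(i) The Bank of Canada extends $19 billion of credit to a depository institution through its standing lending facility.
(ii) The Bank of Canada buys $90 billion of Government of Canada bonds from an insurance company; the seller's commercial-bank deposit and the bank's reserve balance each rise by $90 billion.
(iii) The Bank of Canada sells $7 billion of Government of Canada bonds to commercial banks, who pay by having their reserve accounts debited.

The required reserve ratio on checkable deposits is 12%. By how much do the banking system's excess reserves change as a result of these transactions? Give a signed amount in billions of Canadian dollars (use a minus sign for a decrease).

Discount-window loan $19 billion: reserves +$19B, deposits 0.
Asset purchase (from non-banks) $90 billion: reserves +$90B, deposits +$90B.
OMO sale (to banks) $7 billion: reserves −$7B, deposits 0.
Totals: Δreserves = +$102B, Δdeposits = +$90B.
Δrequired reserves = 12% × +$90B = +$10.8B.
Δexcess reserves = Δreserves − Δrequired = +$102B − (+$10.8B) = +$91.2 billion.

+$91.2 billion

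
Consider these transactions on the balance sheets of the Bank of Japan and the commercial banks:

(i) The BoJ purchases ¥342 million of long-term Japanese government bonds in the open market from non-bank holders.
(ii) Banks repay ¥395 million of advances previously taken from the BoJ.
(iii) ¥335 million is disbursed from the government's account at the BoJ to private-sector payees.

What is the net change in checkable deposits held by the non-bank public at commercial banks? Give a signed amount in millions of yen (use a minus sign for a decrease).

BoJ balance sheet:
  Assets:      Securities +¥342M, Loans to banks −¥395M
  Liabilities: Bank reserves +¥282M, Government deposits −¥335M
Commercial banking system:
  Assets:      Reserves at CB +¥282M
  Liabilities: Checkable deposits +¥677M, Borrowings from CB −¥395M
So the change in checkable deposits held by the non-bank public at commercial banks is +¥677 million.

+¥677 million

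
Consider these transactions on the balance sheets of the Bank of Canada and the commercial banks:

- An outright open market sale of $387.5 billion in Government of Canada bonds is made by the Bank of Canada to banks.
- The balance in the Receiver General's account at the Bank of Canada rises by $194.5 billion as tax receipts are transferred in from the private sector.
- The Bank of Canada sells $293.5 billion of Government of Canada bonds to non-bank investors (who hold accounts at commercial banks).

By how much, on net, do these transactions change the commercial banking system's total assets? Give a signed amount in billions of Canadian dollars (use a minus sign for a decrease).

OMO sale (to banks) $387.5 billion: just an asset swap on bank balance sheets → 0.
Government account inflow $194.5 billion: bank balance sheets shrink → −$194.5B.
Asset sale (to non-banks) $293.5 billion: bank balance sheets shrink → −$293.5B.
Net: 0 − 194.5 − 293.5 = -$488 billion.

-$488 billion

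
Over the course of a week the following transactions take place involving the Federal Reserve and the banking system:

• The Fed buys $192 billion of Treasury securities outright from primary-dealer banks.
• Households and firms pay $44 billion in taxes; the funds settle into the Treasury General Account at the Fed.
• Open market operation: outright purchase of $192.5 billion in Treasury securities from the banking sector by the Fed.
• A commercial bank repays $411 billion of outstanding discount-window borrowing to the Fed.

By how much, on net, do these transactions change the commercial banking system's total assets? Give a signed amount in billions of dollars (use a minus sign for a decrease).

-$455 billion

Fed balance sheet:
  Assets:      Securities +$384.5B, Loans to banks −$411B
  Liabilities: Bank reserves −$70.5B, Government deposits +$44B
Commercial banking system:
  Assets:      Reserves at CB −$70.5B, Securities −$384.5B
  Liabilities: Checkable deposits −$44B, Borrowings from CB −$411B
Change in total bank assets = -$455 billion.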